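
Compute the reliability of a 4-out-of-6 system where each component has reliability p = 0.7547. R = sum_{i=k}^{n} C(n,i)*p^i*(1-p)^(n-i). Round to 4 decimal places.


k = 4, n = 6, p = 0.7547
i=4: C(6,4)=15 * 0.7547^4 * 0.2453^2 = 0.2928
i=5: C(6,5)=6 * 0.7547^5 * 0.2453^1 = 0.3603
i=6: C(6,6)=1 * 0.7547^6 * 0.2453^0 = 0.1848
R = sum of terms = 0.8379

0.8379


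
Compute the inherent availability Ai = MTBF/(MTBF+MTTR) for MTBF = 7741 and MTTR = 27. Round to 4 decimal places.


MTBF = 7741
MTTR = 27
MTBF + MTTR = 7768
Ai = 7741 / 7768
Ai = 0.9965

0.9965


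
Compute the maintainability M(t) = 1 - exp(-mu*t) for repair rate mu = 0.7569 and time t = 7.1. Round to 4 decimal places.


mu = 0.7569, t = 7.1
mu * t = 0.7569 * 7.1 = 5.374
exp(-5.374) = 0.0046
M(t) = 1 - 0.0046
M(t) = 0.9954

0.9954


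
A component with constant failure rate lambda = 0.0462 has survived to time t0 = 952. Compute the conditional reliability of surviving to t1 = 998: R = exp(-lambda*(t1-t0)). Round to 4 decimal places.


lambda = 0.0462
t0 = 952, t1 = 998
t1 - t0 = 46
lambda * (t1-t0) = 0.0462 * 46 = 2.1252
R = exp(-2.1252)
R = 0.1194

0.1194


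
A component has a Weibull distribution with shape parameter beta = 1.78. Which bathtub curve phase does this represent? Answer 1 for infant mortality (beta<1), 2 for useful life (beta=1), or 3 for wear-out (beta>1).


beta = 1.78
Compare beta to 1:
beta < 1 => infant mortality (phase 1)
beta = 1 => useful life (phase 2)
beta > 1 => wear-out (phase 3)
Since beta = 1.78, this is wear-out (increasing failure rate)
Phase = 3

3


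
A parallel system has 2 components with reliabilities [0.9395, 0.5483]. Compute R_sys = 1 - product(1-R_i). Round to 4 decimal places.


Components: [0.9395, 0.5483]
(1 - 0.9395) = 0.0605, running product = 0.0605
(1 - 0.5483) = 0.4517, running product = 0.0273
Product of (1-R_i) = 0.0273
R_sys = 1 - 0.0273 = 0.9727

0.9727


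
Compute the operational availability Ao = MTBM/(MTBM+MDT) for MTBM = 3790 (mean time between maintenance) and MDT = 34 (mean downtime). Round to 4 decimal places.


MTBM = 3790
MDT = 34
MTBM + MDT = 3824
Ao = 3790 / 3824
Ao = 0.9911

0.9911


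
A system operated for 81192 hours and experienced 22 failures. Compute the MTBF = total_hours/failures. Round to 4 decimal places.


total_hours = 81192
failures = 22
MTBF = 81192 / 22
MTBF = 3690.5455

3690.5455


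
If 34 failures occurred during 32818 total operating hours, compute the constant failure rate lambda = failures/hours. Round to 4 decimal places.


failures = 34
total_hours = 32818
lambda = 34 / 32818
lambda = 0.001

0.001


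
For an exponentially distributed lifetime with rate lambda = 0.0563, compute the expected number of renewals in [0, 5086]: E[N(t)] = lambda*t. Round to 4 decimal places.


lambda = 0.0563
t = 5086
E[N(t)] = lambda * t
E[N(t)] = 0.0563 * 5086
E[N(t)] = 286.3418

286.3418


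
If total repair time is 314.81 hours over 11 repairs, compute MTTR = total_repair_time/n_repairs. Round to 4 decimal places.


total_repair_time = 314.81
n_repairs = 11
MTTR = 314.81 / 11
MTTR = 28.6191

28.6191


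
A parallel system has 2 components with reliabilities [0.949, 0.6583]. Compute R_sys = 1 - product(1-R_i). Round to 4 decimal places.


Components: [0.949, 0.6583]
(1 - 0.949) = 0.051, running product = 0.051
(1 - 0.6583) = 0.3417, running product = 0.0174
Product of (1-R_i) = 0.0174
R_sys = 1 - 0.0174 = 0.9826

0.9826


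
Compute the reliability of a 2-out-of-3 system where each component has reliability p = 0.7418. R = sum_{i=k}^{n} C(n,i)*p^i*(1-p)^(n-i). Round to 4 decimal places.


k = 2, n = 3, p = 0.7418
i=2: C(3,2)=3 * 0.7418^2 * 0.2582^1 = 0.4262
i=3: C(3,3)=1 * 0.7418^3 * 0.2582^0 = 0.4082
R = sum of terms = 0.8344

0.8344


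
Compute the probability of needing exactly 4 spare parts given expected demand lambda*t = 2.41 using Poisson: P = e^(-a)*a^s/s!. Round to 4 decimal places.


a = 2.41, s = 4
e^(-a) = e^(-2.41) = 0.0898
a^s = 2.41^4 = 33.734
s! = 24
P = 0.0898 * 33.734 / 24
P = 0.1262

0.1262


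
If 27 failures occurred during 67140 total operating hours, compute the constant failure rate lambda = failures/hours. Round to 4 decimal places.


failures = 27
total_hours = 67140
lambda = 27 / 67140
lambda = 0.0004

0.0004


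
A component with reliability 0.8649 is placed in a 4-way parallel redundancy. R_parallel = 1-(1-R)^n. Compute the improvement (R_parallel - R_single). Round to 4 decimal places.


R_single = 0.8649, n = 4
1 - R_single = 0.1351
(1 - R_single)^n = 0.1351^4 = 0.0003
R_parallel = 1 - 0.0003 = 0.9997
Improvement = 0.9997 - 0.8649
Improvement = 0.1348

0.1348


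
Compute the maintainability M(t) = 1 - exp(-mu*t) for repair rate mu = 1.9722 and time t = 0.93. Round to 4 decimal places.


mu = 1.9722, t = 0.93
mu * t = 1.9722 * 0.93 = 1.8341
exp(-1.8341) = 0.1597
M(t) = 1 - 0.1597
M(t) = 0.8403

0.8403


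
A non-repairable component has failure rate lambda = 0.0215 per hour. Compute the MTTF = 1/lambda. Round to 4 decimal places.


lambda = 0.0215
MTTF = 1 / 0.0215
MTTF = 46.5116

46.5116


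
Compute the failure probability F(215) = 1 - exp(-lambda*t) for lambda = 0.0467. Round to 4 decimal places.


lambda = 0.0467, t = 215
lambda * t = 10.0405
exp(-10.0405) = 0.0
F(t) = 1 - 0.0
F(t) = 1.0

1.0


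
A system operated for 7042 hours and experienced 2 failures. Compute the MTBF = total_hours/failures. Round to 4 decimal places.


total_hours = 7042
failures = 2
MTBF = 7042 / 2
MTBF = 3521.0

3521.0


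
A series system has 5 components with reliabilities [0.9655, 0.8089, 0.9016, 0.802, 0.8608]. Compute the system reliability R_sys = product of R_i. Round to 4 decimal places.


Components: [0.9655, 0.8089, 0.9016, 0.802, 0.8608]
After component 1 (R=0.9655): product = 0.9655
After component 2 (R=0.8089): product = 0.781
After component 3 (R=0.9016): product = 0.7041
After component 4 (R=0.802): product = 0.5647
After component 5 (R=0.8608): product = 0.4861
R_sys = 0.4861

0.4861


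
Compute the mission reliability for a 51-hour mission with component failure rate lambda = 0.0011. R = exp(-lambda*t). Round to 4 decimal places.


lambda = 0.0011
mission_time = 51
lambda * t = 0.0011 * 51 = 0.0561
R = exp(-0.0561)
R = 0.9454

0.9454


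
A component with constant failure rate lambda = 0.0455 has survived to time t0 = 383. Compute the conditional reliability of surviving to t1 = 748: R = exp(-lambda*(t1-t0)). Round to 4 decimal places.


lambda = 0.0455
t0 = 383, t1 = 748
t1 - t0 = 365
lambda * (t1-t0) = 0.0455 * 365 = 16.6075
R = exp(-16.6075)
R = 0.0

0.0


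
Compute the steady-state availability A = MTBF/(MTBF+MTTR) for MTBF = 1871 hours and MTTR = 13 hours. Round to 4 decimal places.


MTBF = 1871
MTTR = 13
MTBF + MTTR = 1884
A = 1871 / 1884
A = 0.9931

0.9931


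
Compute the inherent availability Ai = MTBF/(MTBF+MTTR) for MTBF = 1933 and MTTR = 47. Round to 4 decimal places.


MTBF = 1933
MTTR = 47
MTBF + MTTR = 1980
Ai = 1933 / 1980
Ai = 0.9763

0.9763


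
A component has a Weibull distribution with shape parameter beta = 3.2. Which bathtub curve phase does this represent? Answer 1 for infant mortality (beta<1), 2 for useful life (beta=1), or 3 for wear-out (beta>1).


beta = 3.2
Compare beta to 1:
beta < 1 => infant mortality (phase 1)
beta = 1 => useful life (phase 2)
beta > 1 => wear-out (phase 3)
Since beta = 3.2, this is wear-out (increasing failure rate)
Phase = 3

3


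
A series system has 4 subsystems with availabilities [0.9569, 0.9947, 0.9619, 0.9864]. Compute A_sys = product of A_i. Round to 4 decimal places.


Subsystems: [0.9569, 0.9947, 0.9619, 0.9864]
After subsystem 1 (A=0.9569): product = 0.9569
After subsystem 2 (A=0.9947): product = 0.9518
After subsystem 3 (A=0.9619): product = 0.9156
After subsystem 4 (A=0.9864): product = 0.9031
A_sys = 0.9031

0.9031


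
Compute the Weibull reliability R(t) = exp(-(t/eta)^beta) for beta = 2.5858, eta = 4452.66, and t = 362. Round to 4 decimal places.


beta = 2.5858, eta = 4452.66, t = 362
t/eta = 362 / 4452.66 = 0.0813
(t/eta)^beta = 0.0813^2.5858 = 0.0015
R(t) = exp(-0.0015)
R(t) = 0.9985

0.9985


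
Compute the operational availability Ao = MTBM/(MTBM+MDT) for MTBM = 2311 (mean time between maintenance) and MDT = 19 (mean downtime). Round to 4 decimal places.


MTBM = 2311
MDT = 19
MTBM + MDT = 2330
Ao = 2311 / 2330
Ao = 0.9918

0.9918


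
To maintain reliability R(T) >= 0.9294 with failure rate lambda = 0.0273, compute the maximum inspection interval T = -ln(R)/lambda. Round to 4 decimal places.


R_target = 0.9294
lambda = 0.0273
-ln(0.9294) = 0.0732
T = 0.0732 / 0.0273
T = 2.6819

2.6819


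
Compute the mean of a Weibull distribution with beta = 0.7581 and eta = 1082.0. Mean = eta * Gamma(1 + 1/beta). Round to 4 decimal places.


beta = 0.7581, eta = 1082.0
1/beta = 1.3191
1 + 1/beta = 2.3191
Gamma(2.3191) = 1.1803
Mean = 1082.0 * 1.1803
Mean = 1277.0493

1277.0493


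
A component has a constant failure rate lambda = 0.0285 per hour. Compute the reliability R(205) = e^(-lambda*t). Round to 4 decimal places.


lambda = 0.0285
t = 205
lambda * t = 5.8425
R(t) = e^(-5.8425)
R(t) = 0.0029

0.0029


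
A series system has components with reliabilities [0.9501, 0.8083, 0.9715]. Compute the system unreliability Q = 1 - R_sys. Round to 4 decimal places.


Components: [0.9501, 0.8083, 0.9715]
After component 1: product = 0.9501
After component 2: product = 0.768
After component 3: product = 0.7461
R_sys = 0.7461
Q = 1 - 0.7461 = 0.2539

0.2539


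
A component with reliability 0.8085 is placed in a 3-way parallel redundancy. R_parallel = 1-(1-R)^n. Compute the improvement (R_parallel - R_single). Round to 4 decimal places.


R_single = 0.8085, n = 3
1 - R_single = 0.1915
(1 - R_single)^n = 0.1915^3 = 0.007
R_parallel = 1 - 0.007 = 0.993
Improvement = 0.993 - 0.8085
Improvement = 0.1845

0.1845


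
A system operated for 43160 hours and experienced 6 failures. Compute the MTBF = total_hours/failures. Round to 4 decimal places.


total_hours = 43160
failures = 6
MTBF = 43160 / 6
MTBF = 7193.3333

7193.3333


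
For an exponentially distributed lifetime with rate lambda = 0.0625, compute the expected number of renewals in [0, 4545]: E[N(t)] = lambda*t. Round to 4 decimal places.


lambda = 0.0625
t = 4545
E[N(t)] = lambda * t
E[N(t)] = 0.0625 * 4545
E[N(t)] = 284.0625

284.0625


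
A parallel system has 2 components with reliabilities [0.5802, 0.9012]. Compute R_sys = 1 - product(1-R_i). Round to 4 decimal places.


Components: [0.5802, 0.9012]
(1 - 0.5802) = 0.4198, running product = 0.4198
(1 - 0.9012) = 0.0988, running product = 0.0415
Product of (1-R_i) = 0.0415
R_sys = 1 - 0.0415 = 0.9585

0.9585


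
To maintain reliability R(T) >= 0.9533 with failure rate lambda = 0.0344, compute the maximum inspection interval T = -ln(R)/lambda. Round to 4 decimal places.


R_target = 0.9533
lambda = 0.0344
-ln(0.9533) = 0.0478
T = 0.0478 / 0.0344
T = 1.3903

1.3903


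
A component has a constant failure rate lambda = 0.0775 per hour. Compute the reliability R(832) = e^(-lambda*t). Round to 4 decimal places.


lambda = 0.0775
t = 832
lambda * t = 64.48
R(t) = e^(-64.48)
R(t) = 0.0

0.0


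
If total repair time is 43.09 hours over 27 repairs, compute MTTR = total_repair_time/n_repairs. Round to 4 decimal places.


total_repair_time = 43.09
n_repairs = 27
MTTR = 43.09 / 27
MTTR = 1.5959

1.5959


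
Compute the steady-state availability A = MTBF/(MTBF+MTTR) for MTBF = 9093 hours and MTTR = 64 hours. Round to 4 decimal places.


MTBF = 9093
MTTR = 64
MTBF + MTTR = 9157
A = 9093 / 9157
A = 0.993

0.993


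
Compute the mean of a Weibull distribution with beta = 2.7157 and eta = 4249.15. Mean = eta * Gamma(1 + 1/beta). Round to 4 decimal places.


beta = 2.7157, eta = 4249.15
1/beta = 0.3682
1 + 1/beta = 1.3682
Gamma(1.3682) = 0.8895
Mean = 4249.15 * 0.8895
Mean = 3779.4524

3779.4524


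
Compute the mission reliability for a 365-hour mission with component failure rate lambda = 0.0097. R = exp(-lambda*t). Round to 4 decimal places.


lambda = 0.0097
mission_time = 365
lambda * t = 0.0097 * 365 = 3.5405
R = exp(-3.5405)
R = 0.029

0.029


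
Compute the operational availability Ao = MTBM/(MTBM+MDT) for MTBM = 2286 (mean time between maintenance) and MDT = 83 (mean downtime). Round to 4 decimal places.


MTBM = 2286
MDT = 83
MTBM + MDT = 2369
Ao = 2286 / 2369
Ao = 0.965

0.965


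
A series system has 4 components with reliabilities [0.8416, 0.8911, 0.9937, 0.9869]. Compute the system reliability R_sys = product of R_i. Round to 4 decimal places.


Components: [0.8416, 0.8911, 0.9937, 0.9869]
After component 1 (R=0.8416): product = 0.8416
After component 2 (R=0.8911): product = 0.7499
After component 3 (R=0.9937): product = 0.7452
After component 4 (R=0.9869): product = 0.7355
R_sys = 0.7355

0.7355


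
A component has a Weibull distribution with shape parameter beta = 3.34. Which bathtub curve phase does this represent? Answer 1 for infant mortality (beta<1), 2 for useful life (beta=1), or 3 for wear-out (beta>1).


beta = 3.34
Compare beta to 1:
beta < 1 => infant mortality (phase 1)
beta = 1 => useful life (phase 2)
beta > 1 => wear-out (phase 3)
Since beta = 3.34, this is wear-out (increasing failure rate)
Phase = 3

3


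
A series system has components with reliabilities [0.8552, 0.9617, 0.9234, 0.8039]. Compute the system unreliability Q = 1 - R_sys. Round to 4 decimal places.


Components: [0.8552, 0.9617, 0.9234, 0.8039]
After component 1: product = 0.8552
After component 2: product = 0.8224
After component 3: product = 0.7594
After component 4: product = 0.6105
R_sys = 0.6105
Q = 1 - 0.6105 = 0.3895

0.3895


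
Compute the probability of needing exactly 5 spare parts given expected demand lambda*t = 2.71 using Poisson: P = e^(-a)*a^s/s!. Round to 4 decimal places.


a = 2.71, s = 5
e^(-a) = e^(-2.71) = 0.0665
a^s = 2.71^5 = 146.166
s! = 120
P = 0.0665 * 146.166 / 120
P = 0.081

0.081


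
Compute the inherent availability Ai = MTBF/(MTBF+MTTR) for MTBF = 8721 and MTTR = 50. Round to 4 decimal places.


MTBF = 8721
MTTR = 50
MTBF + MTTR = 8771
Ai = 8721 / 8771
Ai = 0.9943

0.9943


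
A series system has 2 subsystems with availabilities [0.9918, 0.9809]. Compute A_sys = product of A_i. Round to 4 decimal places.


Subsystems: [0.9918, 0.9809]
After subsystem 1 (A=0.9918): product = 0.9918
After subsystem 2 (A=0.9809): product = 0.9729
A_sys = 0.9729

0.9729


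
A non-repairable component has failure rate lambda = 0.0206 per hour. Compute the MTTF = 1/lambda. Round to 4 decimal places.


lambda = 0.0206
MTTF = 1 / 0.0206
MTTF = 48.5437

48.5437


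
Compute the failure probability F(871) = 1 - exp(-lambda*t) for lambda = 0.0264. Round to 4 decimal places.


lambda = 0.0264, t = 871
lambda * t = 22.9944
exp(-22.9944) = 0.0
F(t) = 1 - 0.0
F(t) = 1.0

1.0


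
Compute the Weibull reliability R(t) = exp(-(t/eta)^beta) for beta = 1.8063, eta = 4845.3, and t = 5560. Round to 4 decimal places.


beta = 1.8063, eta = 4845.3, t = 5560
t/eta = 5560 / 4845.3 = 1.1475
(t/eta)^beta = 1.1475^1.8063 = 1.2821
R(t) = exp(-1.2821)
R(t) = 0.2774

0.2774


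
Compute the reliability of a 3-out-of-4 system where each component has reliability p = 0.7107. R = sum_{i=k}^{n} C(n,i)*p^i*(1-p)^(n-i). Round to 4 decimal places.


k = 3, n = 4, p = 0.7107
i=3: C(4,3)=4 * 0.7107^3 * 0.2893^1 = 0.4154
i=4: C(4,4)=1 * 0.7107^4 * 0.2893^0 = 0.2551
R = sum of terms = 0.6705

0.6705


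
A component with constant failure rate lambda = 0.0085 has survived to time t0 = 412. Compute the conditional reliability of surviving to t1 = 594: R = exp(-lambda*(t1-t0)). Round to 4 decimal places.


lambda = 0.0085
t0 = 412, t1 = 594
t1 - t0 = 182
lambda * (t1-t0) = 0.0085 * 182 = 1.547
R = exp(-1.547)
R = 0.2129

0.2129


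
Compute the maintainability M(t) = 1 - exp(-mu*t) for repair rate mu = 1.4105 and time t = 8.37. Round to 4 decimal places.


mu = 1.4105, t = 8.37
mu * t = 1.4105 * 8.37 = 11.8059
exp(-11.8059) = 0.0
M(t) = 1 - 0.0
M(t) = 1.0

1.0


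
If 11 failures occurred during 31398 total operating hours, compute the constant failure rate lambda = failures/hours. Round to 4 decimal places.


failures = 11
total_hours = 31398
lambda = 11 / 31398
lambda = 0.0004

0.0004


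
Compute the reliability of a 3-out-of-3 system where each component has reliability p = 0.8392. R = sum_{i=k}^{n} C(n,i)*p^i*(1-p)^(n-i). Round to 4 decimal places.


k = 3, n = 3, p = 0.8392
i=3: C(3,3)=1 * 0.8392^3 * 0.1608^0 = 0.591
R = sum of terms = 0.591

0.591


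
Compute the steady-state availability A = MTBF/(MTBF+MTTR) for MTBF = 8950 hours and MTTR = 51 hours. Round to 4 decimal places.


MTBF = 8950
MTTR = 51
MTBF + MTTR = 9001
A = 8950 / 9001
A = 0.9943

0.9943


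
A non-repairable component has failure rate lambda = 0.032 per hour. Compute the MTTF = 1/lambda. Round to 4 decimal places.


lambda = 0.032
MTTF = 1 / 0.032
MTTF = 31.25

31.25


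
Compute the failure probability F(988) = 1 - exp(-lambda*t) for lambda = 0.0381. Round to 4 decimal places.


lambda = 0.0381, t = 988
lambda * t = 37.6428
exp(-37.6428) = 0.0
F(t) = 1 - 0.0
F(t) = 1.0

1.0


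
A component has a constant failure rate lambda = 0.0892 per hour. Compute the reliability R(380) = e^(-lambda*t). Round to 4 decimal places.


lambda = 0.0892
t = 380
lambda * t = 33.896
R(t) = e^(-33.896)
R(t) = 0.0

0.0


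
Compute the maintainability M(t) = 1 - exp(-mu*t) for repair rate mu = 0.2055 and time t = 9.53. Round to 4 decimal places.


mu = 0.2055, t = 9.53
mu * t = 0.2055 * 9.53 = 1.9584
exp(-1.9584) = 0.1411
M(t) = 1 - 0.1411
M(t) = 0.8589

0.8589


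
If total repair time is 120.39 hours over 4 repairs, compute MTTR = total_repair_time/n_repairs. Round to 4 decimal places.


total_repair_time = 120.39
n_repairs = 4
MTTR = 120.39 / 4
MTTR = 30.0975

30.0975


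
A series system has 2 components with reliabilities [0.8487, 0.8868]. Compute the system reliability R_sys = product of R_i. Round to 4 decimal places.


Components: [0.8487, 0.8868]
After component 1 (R=0.8487): product = 0.8487
After component 2 (R=0.8868): product = 0.7526
R_sys = 0.7526

0.7526


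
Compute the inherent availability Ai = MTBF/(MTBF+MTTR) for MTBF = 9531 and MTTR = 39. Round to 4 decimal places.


MTBF = 9531
MTTR = 39
MTBF + MTTR = 9570
Ai = 9531 / 9570
Ai = 0.9959

0.9959


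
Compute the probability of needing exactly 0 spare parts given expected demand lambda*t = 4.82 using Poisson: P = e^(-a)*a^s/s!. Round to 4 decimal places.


a = 4.82, s = 0
e^(-a) = e^(-4.82) = 0.0081
a^s = 4.82^0 = 1.0
s! = 1
P = 0.0081 * 1.0 / 1
P = 0.0081

0.0081


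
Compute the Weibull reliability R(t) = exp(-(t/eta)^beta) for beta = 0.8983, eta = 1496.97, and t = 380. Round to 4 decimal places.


beta = 0.8983, eta = 1496.97, t = 380
t/eta = 380 / 1496.97 = 0.2538
(t/eta)^beta = 0.2538^0.8983 = 0.2918
R(t) = exp(-0.2918)
R(t) = 0.7469

0.7469


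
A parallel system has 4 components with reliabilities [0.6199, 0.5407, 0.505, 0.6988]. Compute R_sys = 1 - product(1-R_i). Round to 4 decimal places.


Components: [0.6199, 0.5407, 0.505, 0.6988]
(1 - 0.6199) = 0.3801, running product = 0.3801
(1 - 0.5407) = 0.4593, running product = 0.1746
(1 - 0.505) = 0.495, running product = 0.0864
(1 - 0.6988) = 0.3012, running product = 0.026
Product of (1-R_i) = 0.026
R_sys = 1 - 0.026 = 0.974

0.974


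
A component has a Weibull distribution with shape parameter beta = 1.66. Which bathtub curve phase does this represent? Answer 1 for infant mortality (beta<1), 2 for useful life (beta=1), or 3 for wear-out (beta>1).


beta = 1.66
Compare beta to 1:
beta < 1 => infant mortality (phase 1)
beta = 1 => useful life (phase 2)
beta > 1 => wear-out (phase 3)
Since beta = 1.66, this is wear-out (increasing failure rate)
Phase = 3

3


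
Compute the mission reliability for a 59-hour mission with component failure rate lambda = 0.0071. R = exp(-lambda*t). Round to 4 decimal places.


lambda = 0.0071
mission_time = 59
lambda * t = 0.0071 * 59 = 0.4189
R = exp(-0.4189)
R = 0.6578

0.6578


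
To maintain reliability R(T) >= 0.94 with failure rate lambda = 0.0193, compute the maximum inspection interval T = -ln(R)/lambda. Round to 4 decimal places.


R_target = 0.94
lambda = 0.0193
-ln(0.94) = 0.0619
T = 0.0619 / 0.0193
T = 3.206

3.206


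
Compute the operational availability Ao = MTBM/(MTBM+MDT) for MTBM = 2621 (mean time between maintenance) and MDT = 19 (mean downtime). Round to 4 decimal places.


MTBM = 2621
MDT = 19
MTBM + MDT = 2640
Ao = 2621 / 2640
Ao = 0.9928

0.9928


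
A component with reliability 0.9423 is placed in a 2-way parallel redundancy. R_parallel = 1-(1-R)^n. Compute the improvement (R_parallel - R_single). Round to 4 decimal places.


R_single = 0.9423, n = 2
1 - R_single = 0.0577
(1 - R_single)^n = 0.0577^2 = 0.0033
R_parallel = 1 - 0.0033 = 0.9967
Improvement = 0.9967 - 0.9423
Improvement = 0.0544

0.0544


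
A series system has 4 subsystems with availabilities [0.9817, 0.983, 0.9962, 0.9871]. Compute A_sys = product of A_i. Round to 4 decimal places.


Subsystems: [0.9817, 0.983, 0.9962, 0.9871]
After subsystem 1 (A=0.9817): product = 0.9817
After subsystem 2 (A=0.983): product = 0.965
After subsystem 3 (A=0.9962): product = 0.9613
After subsystem 4 (A=0.9871): product = 0.9489
A_sys = 0.9489

0.9489


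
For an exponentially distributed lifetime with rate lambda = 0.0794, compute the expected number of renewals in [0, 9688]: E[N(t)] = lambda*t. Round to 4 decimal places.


lambda = 0.0794
t = 9688
E[N(t)] = lambda * t
E[N(t)] = 0.0794 * 9688
E[N(t)] = 769.2272

769.2272


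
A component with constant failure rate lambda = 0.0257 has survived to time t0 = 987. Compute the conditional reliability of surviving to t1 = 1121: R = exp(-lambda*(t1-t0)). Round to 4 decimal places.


lambda = 0.0257
t0 = 987, t1 = 1121
t1 - t0 = 134
lambda * (t1-t0) = 0.0257 * 134 = 3.4438
R = exp(-3.4438)
R = 0.0319

0.0319


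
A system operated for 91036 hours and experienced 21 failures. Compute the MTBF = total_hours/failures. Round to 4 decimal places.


total_hours = 91036
failures = 21
MTBF = 91036 / 21
MTBF = 4335.0476

4335.0476


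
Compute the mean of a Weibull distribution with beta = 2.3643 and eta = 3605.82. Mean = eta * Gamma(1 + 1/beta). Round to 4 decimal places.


beta = 2.3643, eta = 3605.82
1/beta = 0.423
1 + 1/beta = 1.423
Gamma(1.423) = 0.8863
Mean = 3605.82 * 0.8863
Mean = 3195.6652

3195.6652


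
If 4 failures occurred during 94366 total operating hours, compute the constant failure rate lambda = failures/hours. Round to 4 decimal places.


failures = 4
total_hours = 94366
lambda = 4 / 94366
lambda = 0.0

0.0


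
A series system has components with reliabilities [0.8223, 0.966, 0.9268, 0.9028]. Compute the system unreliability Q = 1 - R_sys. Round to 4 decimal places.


Components: [0.8223, 0.966, 0.9268, 0.9028]
After component 1: product = 0.8223
After component 2: product = 0.7943
After component 3: product = 0.7362
After component 4: product = 0.6646
R_sys = 0.6646
Q = 1 - 0.6646 = 0.3354

0.3354


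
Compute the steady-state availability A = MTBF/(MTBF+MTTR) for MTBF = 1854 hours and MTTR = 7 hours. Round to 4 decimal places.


MTBF = 1854
MTTR = 7
MTBF + MTTR = 1861
A = 1854 / 1861
A = 0.9962

0.9962


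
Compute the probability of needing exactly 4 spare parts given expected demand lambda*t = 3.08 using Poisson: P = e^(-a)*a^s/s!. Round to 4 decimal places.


a = 3.08, s = 4
e^(-a) = e^(-3.08) = 0.046
a^s = 3.08^4 = 89.9918
s! = 24
P = 0.046 * 89.9918 / 24
P = 0.1723

0.1723


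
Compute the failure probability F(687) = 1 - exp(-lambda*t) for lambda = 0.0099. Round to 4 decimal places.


lambda = 0.0099, t = 687
lambda * t = 6.8013
exp(-6.8013) = 0.0011
F(t) = 1 - 0.0011
F(t) = 0.9989

0.9989


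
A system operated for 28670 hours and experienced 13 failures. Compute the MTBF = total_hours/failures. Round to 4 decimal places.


total_hours = 28670
failures = 13
MTBF = 28670 / 13
MTBF = 2205.3846

2205.3846


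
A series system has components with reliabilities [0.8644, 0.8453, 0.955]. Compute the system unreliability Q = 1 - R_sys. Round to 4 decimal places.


Components: [0.8644, 0.8453, 0.955]
After component 1: product = 0.8644
After component 2: product = 0.7307
After component 3: product = 0.6978
R_sys = 0.6978
Q = 1 - 0.6978 = 0.3022

0.3022


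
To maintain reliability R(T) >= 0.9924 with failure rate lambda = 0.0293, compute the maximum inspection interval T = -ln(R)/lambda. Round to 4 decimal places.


R_target = 0.9924
lambda = 0.0293
-ln(0.9924) = 0.0076
T = 0.0076 / 0.0293
T = 0.2604

0.2604


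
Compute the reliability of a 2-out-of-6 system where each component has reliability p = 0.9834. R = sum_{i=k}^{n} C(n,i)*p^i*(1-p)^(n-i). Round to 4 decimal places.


k = 2, n = 6, p = 0.9834
i=2: C(6,2)=15 * 0.9834^2 * 0.0166^4 = 0.0
i=3: C(6,3)=20 * 0.9834^3 * 0.0166^3 = 0.0001
i=4: C(6,4)=15 * 0.9834^4 * 0.0166^2 = 0.0039
i=5: C(6,5)=6 * 0.9834^5 * 0.0166^1 = 0.0916
i=6: C(6,6)=1 * 0.9834^6 * 0.0166^0 = 0.9044
R = sum of terms = 1.0

1.0


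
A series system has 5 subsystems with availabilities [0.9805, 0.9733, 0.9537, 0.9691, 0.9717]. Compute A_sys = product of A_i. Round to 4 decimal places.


Subsystems: [0.9805, 0.9733, 0.9537, 0.9691, 0.9717]
After subsystem 1 (A=0.9805): product = 0.9805
After subsystem 2 (A=0.9733): product = 0.9543
After subsystem 3 (A=0.9537): product = 0.9101
After subsystem 4 (A=0.9691): product = 0.882
After subsystem 5 (A=0.9717): product = 0.8571
A_sys = 0.8571

0.8571


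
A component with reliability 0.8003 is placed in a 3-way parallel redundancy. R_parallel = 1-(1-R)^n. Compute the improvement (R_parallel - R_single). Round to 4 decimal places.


R_single = 0.8003, n = 3
1 - R_single = 0.1997
(1 - R_single)^n = 0.1997^3 = 0.008
R_parallel = 1 - 0.008 = 0.992
Improvement = 0.992 - 0.8003
Improvement = 0.1917

0.1917


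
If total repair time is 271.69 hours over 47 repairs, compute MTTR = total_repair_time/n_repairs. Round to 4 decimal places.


total_repair_time = 271.69
n_repairs = 47
MTTR = 271.69 / 47
MTTR = 5.7806

5.7806


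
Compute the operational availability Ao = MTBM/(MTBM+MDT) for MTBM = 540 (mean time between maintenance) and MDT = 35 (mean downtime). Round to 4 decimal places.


MTBM = 540
MDT = 35
MTBM + MDT = 575
Ao = 540 / 575
Ao = 0.9391

0.9391


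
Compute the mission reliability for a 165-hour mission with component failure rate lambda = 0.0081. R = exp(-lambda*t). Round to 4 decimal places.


lambda = 0.0081
mission_time = 165
lambda * t = 0.0081 * 165 = 1.3365
R = exp(-1.3365)
R = 0.2628

0.2628


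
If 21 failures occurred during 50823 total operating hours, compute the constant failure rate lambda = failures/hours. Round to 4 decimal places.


failures = 21
total_hours = 50823
lambda = 21 / 50823
lambda = 0.0004

0.0004


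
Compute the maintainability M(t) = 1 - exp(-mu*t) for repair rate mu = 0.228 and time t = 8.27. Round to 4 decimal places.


mu = 0.228, t = 8.27
mu * t = 0.228 * 8.27 = 1.8856
exp(-1.8856) = 0.1517
M(t) = 1 - 0.1517
M(t) = 0.8483

0.8483


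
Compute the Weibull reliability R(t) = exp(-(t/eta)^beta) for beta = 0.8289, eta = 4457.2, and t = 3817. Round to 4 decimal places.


beta = 0.8289, eta = 4457.2, t = 3817
t/eta = 3817 / 4457.2 = 0.8564
(t/eta)^beta = 0.8564^0.8289 = 0.8794
R(t) = exp(-0.8794)
R(t) = 0.415

0.415


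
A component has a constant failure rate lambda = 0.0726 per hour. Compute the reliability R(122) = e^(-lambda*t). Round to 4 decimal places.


lambda = 0.0726
t = 122
lambda * t = 8.8572
R(t) = e^(-8.8572)
R(t) = 0.0001

0.0001


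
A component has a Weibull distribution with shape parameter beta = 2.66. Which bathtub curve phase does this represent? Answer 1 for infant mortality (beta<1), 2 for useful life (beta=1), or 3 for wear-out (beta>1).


beta = 2.66
Compare beta to 1:
beta < 1 => infant mortality (phase 1)
beta = 1 => useful life (phase 2)
beta > 1 => wear-out (phase 3)
Since beta = 2.66, this is wear-out (increasing failure rate)
Phase = 3

3


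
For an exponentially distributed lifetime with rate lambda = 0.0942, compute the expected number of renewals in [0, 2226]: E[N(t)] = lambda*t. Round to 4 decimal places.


lambda = 0.0942
t = 2226
E[N(t)] = lambda * t
E[N(t)] = 0.0942 * 2226
E[N(t)] = 209.6892

209.6892


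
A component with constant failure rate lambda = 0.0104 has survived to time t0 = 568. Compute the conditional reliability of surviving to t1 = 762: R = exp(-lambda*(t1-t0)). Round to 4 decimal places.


lambda = 0.0104
t0 = 568, t1 = 762
t1 - t0 = 194
lambda * (t1-t0) = 0.0104 * 194 = 2.0176
R = exp(-2.0176)
R = 0.133

0.133


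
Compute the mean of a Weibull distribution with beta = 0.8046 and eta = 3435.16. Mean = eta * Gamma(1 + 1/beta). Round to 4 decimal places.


beta = 0.8046, eta = 3435.16
1/beta = 1.2429
1 + 1/beta = 2.2429
Gamma(2.2429) = 1.1284
Mean = 3435.16 * 1.1284
Mean = 3876.2098

3876.2098


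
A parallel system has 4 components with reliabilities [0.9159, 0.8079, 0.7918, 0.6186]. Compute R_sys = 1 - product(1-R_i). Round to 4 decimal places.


Components: [0.9159, 0.8079, 0.7918, 0.6186]
(1 - 0.9159) = 0.0841, running product = 0.0841
(1 - 0.8079) = 0.1921, running product = 0.0162
(1 - 0.7918) = 0.2082, running product = 0.0034
(1 - 0.6186) = 0.3814, running product = 0.0013
Product of (1-R_i) = 0.0013
R_sys = 1 - 0.0013 = 0.9987

0.9987


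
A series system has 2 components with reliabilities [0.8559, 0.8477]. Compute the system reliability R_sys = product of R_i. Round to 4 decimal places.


Components: [0.8559, 0.8477]
After component 1 (R=0.8559): product = 0.8559
After component 2 (R=0.8477): product = 0.7255
R_sys = 0.7255

0.7255


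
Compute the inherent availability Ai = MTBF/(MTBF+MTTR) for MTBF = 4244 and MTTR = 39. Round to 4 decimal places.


MTBF = 4244
MTTR = 39
MTBF + MTTR = 4283
Ai = 4244 / 4283
Ai = 0.9909

0.9909


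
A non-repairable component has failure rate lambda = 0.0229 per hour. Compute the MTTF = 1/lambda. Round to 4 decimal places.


lambda = 0.0229
MTTF = 1 / 0.0229
MTTF = 43.6681

43.6681


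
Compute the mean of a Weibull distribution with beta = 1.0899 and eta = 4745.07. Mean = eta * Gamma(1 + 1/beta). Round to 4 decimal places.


beta = 1.0899, eta = 4745.07
1/beta = 0.9175
1 + 1/beta = 1.9175
Gamma(1.9175) = 0.9679
Mean = 4745.07 * 0.9679
Mean = 4592.6892

4592.6892


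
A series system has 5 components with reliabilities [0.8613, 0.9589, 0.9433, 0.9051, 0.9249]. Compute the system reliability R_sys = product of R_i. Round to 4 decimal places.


Components: [0.8613, 0.9589, 0.9433, 0.9051, 0.9249]
After component 1 (R=0.8613): product = 0.8613
After component 2 (R=0.9589): product = 0.8259
After component 3 (R=0.9433): product = 0.7791
After component 4 (R=0.9051): product = 0.7051
After component 5 (R=0.9249): product = 0.6522
R_sys = 0.6522

0.6522


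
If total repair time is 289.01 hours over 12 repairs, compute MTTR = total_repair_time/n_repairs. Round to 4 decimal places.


total_repair_time = 289.01
n_repairs = 12
MTTR = 289.01 / 12
MTTR = 24.0842

24.0842


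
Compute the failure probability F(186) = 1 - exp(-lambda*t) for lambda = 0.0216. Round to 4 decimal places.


lambda = 0.0216, t = 186
lambda * t = 4.0176
exp(-4.0176) = 0.018
F(t) = 1 - 0.018
F(t) = 0.982

0.982


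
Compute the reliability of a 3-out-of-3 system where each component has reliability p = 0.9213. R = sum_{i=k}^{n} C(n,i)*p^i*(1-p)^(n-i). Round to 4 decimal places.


k = 3, n = 3, p = 0.9213
i=3: C(3,3)=1 * 0.9213^3 * 0.0787^0 = 0.782
R = sum of terms = 0.782

0.782


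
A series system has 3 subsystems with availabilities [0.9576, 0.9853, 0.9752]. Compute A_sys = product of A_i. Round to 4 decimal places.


Subsystems: [0.9576, 0.9853, 0.9752]
After subsystem 1 (A=0.9576): product = 0.9576
After subsystem 2 (A=0.9853): product = 0.9435
After subsystem 3 (A=0.9752): product = 0.9201
A_sys = 0.9201

0.9201


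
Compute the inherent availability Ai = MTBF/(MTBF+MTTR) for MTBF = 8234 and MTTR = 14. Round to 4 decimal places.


MTBF = 8234
MTTR = 14
MTBF + MTTR = 8248
Ai = 8234 / 8248
Ai = 0.9983

0.9983


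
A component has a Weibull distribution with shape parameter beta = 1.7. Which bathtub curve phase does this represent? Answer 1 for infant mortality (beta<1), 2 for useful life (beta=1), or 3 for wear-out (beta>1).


beta = 1.7
Compare beta to 1:
beta < 1 => infant mortality (phase 1)
beta = 1 => useful life (phase 2)
beta > 1 => wear-out (phase 3)
Since beta = 1.7, this is wear-out (increasing failure rate)
Phase = 3

3


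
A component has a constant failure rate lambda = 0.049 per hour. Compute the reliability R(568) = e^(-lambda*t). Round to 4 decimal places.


lambda = 0.049
t = 568
lambda * t = 27.832
R(t) = e^(-27.832)
R(t) = 0.0

0.0


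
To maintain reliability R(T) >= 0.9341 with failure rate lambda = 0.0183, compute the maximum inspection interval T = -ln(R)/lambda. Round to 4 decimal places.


R_target = 0.9341
lambda = 0.0183
-ln(0.9341) = 0.0682
T = 0.0682 / 0.0183
T = 3.7252

3.7252


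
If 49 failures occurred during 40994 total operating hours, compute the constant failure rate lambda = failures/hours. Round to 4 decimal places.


failures = 49
total_hours = 40994
lambda = 49 / 40994
lambda = 0.0012

0.0012


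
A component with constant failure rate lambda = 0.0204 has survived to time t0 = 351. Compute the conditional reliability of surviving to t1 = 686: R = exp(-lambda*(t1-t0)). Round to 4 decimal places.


lambda = 0.0204
t0 = 351, t1 = 686
t1 - t0 = 335
lambda * (t1-t0) = 0.0204 * 335 = 6.834
R = exp(-6.834)
R = 0.0011

0.0011


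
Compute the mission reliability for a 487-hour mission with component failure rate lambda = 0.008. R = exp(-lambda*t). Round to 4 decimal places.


lambda = 0.008
mission_time = 487
lambda * t = 0.008 * 487 = 3.896
R = exp(-3.896)
R = 0.0203

0.0203


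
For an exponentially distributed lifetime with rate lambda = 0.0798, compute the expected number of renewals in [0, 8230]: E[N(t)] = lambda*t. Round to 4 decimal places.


lambda = 0.0798
t = 8230
E[N(t)] = lambda * t
E[N(t)] = 0.0798 * 8230
E[N(t)] = 656.754

656.754


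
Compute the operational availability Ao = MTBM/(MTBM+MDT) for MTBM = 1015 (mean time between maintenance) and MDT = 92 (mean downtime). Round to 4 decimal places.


MTBM = 1015
MDT = 92
MTBM + MDT = 1107
Ao = 1015 / 1107
Ao = 0.9169

0.9169


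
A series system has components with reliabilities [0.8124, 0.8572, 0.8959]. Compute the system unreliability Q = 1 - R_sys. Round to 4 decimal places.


Components: [0.8124, 0.8572, 0.8959]
After component 1: product = 0.8124
After component 2: product = 0.6964
After component 3: product = 0.6239
R_sys = 0.6239
Q = 1 - 0.6239 = 0.3761

0.3761


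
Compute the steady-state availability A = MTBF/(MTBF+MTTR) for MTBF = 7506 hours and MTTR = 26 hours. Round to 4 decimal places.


MTBF = 7506
MTTR = 26
MTBF + MTTR = 7532
A = 7506 / 7532
A = 0.9965

0.9965


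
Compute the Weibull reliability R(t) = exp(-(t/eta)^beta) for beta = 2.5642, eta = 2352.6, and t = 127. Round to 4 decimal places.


beta = 2.5642, eta = 2352.6, t = 127
t/eta = 127 / 2352.6 = 0.054
(t/eta)^beta = 0.054^2.5642 = 0.0006
R(t) = exp(-0.0006)
R(t) = 0.9994

0.9994


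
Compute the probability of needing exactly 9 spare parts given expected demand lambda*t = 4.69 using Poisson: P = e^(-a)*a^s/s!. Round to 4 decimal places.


a = 4.69, s = 9
e^(-a) = e^(-4.69) = 0.0092
a^s = 4.69^9 = 1097881.7969
s! = 362880
P = 0.0092 * 1097881.7969 / 362880
P = 0.0278

0.0278


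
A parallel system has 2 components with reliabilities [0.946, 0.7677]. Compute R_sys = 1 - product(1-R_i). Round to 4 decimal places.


Components: [0.946, 0.7677]
(1 - 0.946) = 0.054, running product = 0.054
(1 - 0.7677) = 0.2323, running product = 0.0125
Product of (1-R_i) = 0.0125
R_sys = 1 - 0.0125 = 0.9875

0.9875


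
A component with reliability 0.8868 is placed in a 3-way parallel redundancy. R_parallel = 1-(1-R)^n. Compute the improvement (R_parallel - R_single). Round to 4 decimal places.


R_single = 0.8868, n = 3
1 - R_single = 0.1132
(1 - R_single)^n = 0.1132^3 = 0.0015
R_parallel = 1 - 0.0015 = 0.9985
Improvement = 0.9985 - 0.8868
Improvement = 0.1117

0.1117


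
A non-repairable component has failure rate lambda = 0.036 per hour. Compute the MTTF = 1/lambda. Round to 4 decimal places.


lambda = 0.036
MTTF = 1 / 0.036
MTTF = 27.7778

27.7778


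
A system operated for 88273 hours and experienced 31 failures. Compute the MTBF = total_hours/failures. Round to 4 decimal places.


total_hours = 88273
failures = 31
MTBF = 88273 / 31
MTBF = 2847.5161

2847.5161


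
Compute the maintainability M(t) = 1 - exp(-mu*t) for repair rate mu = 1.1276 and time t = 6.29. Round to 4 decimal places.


mu = 1.1276, t = 6.29
mu * t = 1.1276 * 6.29 = 7.0926
exp(-7.0926) = 0.0008
M(t) = 1 - 0.0008
M(t) = 0.9992

0.9992


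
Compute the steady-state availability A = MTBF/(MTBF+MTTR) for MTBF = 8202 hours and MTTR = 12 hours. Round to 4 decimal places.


MTBF = 8202
MTTR = 12
MTBF + MTTR = 8214
A = 8202 / 8214
A = 0.9985

0.9985


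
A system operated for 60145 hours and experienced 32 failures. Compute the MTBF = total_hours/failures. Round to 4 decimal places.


total_hours = 60145
failures = 32
MTBF = 60145 / 32
MTBF = 1879.5312

1879.5312


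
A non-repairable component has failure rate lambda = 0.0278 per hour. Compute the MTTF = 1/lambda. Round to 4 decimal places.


lambda = 0.0278
MTTF = 1 / 0.0278
MTTF = 35.9712

35.9712


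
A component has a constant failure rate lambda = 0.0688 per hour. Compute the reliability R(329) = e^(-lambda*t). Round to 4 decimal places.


lambda = 0.0688
t = 329
lambda * t = 22.6352
R(t) = e^(-22.6352)
R(t) = 0.0

0.0


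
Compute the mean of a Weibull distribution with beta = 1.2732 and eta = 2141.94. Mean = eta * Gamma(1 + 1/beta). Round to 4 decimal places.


beta = 1.2732, eta = 2141.94
1/beta = 0.7854
1 + 1/beta = 1.7854
Gamma(1.7854) = 0.9276
Mean = 2141.94 * 0.9276
Mean = 1986.8535

1986.8535


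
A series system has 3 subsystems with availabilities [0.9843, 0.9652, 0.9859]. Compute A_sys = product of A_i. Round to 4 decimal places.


Subsystems: [0.9843, 0.9652, 0.9859]
After subsystem 1 (A=0.9843): product = 0.9843
After subsystem 2 (A=0.9652): product = 0.95
After subsystem 3 (A=0.9859): product = 0.9367
A_sys = 0.9367

0.9367


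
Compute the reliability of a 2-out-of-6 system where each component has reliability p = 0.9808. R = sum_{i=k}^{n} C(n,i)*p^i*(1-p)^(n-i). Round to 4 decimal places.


k = 2, n = 6, p = 0.9808
i=2: C(6,2)=15 * 0.9808^2 * 0.0192^4 = 0.0
i=3: C(6,3)=20 * 0.9808^3 * 0.0192^3 = 0.0001
i=4: C(6,4)=15 * 0.9808^4 * 0.0192^2 = 0.0051
i=5: C(6,5)=6 * 0.9808^5 * 0.0192^1 = 0.1046
i=6: C(6,6)=1 * 0.9808^6 * 0.0192^0 = 0.8902
R = sum of terms = 1.0

1.0


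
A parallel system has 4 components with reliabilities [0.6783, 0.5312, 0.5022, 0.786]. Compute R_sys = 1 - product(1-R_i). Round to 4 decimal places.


Components: [0.6783, 0.5312, 0.5022, 0.786]
(1 - 0.6783) = 0.3217, running product = 0.3217
(1 - 0.5312) = 0.4688, running product = 0.1508
(1 - 0.5022) = 0.4978, running product = 0.0751
(1 - 0.786) = 0.214, running product = 0.0161
Product of (1-R_i) = 0.0161
R_sys = 1 - 0.0161 = 0.9839

0.9839


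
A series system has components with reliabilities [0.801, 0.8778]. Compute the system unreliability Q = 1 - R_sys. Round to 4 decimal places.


Components: [0.801, 0.8778]
After component 1: product = 0.801
After component 2: product = 0.7031
R_sys = 0.7031
Q = 1 - 0.7031 = 0.2969

0.2969
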